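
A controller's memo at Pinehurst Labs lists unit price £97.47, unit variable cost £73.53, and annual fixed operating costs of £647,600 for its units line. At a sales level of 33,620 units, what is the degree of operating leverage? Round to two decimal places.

5.12

Total contribution margin = 33,620 × £23.94 = £804,862.80.
Operating income = contribution − fixed costs = £804,862.80 − £647,600 = £157,262.80.
So DOL = total CM / EBIT = £804,862.80 / £157,262.80 = 5.1179.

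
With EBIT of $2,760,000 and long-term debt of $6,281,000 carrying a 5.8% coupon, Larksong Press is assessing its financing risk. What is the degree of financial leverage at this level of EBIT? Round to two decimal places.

Interest = $364,298.00.
Degree of financial leverage = EBIT / (EBIT − interest) = $2,760,000 / $2,395,702.00 = 1.1521.

1.15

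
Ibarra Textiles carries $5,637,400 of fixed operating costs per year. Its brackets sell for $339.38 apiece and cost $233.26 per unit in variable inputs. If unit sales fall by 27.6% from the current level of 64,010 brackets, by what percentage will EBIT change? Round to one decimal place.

-162.3%

Contribution at this volume is 64,010 × $106.12 = $6,792,741.20.
Subtracting fixed costs: EBIT = $6,792,741.20 − $5,637,400 = $1,155,341.20.
Degree of operating leverage = $6,792,741.20 / $1,155,341.20 = 5.8794.
%ΔEBIT = DOL × %ΔSales = 5.8794 × -27.6% = -162.3%.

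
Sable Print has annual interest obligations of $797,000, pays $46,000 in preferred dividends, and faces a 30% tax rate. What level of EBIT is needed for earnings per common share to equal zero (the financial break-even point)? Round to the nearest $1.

Preferred dividends are paid after tax, so their pre-tax equivalent is $46,000 ÷ (1 − 0.30) = $65,714.29.
EPS = 0 when EBIT covers interest plus the pre-tax preferred burden: $797,000 + $65,714.29 = $862,714.29.

$862,714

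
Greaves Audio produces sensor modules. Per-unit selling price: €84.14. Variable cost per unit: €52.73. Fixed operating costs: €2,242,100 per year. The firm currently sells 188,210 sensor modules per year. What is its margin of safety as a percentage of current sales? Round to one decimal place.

62.1%

Contribution margin per unit = €84.14 − €52.73 = €31.41. Break-even units = €2,242,100 ÷ €31.41 = 71,381.73; break-even revenue = 71,381.73 × €84.14 = €6,006,058.39.
Current sales = 188,210 × €84.14 = €15,835,989.40.
Margin of safety = (€15,835,989.40 − €6,006,058.39) ÷ €15,835,989.40 = 62.1%.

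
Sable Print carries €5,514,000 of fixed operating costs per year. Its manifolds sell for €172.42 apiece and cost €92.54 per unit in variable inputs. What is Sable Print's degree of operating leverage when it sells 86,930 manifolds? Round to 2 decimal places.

Contribution at this volume is 86,930 × €79.88 = €6,943,968.40.
EBIT = €6,943,968.40 − €5,514,000 = €1,429,968.40.
DOL = contribution ÷ EBIT = €6,943,968.40 ÷ €1,429,968.40 = 4.8560.

4.86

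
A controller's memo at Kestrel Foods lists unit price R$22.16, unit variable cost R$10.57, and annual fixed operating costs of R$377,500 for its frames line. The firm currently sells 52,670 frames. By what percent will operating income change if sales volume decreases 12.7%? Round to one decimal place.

-33.3%

At 52,670 units, contribution = 52,670 × R$11.59 = R$610,445.30.
EBIT = R$610,445.30 − R$377,500 = R$232,945.30.
DOL = contribution ÷ EBIT = R$610,445.30 ÷ R$232,945.30 = 2.6206.
%ΔEBIT = DOL × %ΔSales = 2.6206 × -12.7% = -33.3%.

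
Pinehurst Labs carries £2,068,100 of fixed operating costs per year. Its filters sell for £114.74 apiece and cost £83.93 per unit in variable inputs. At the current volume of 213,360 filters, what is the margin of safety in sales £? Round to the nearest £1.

£16,779,083

Contribution margin per unit = £114.74 − £83.93 = £30.81. Break-even units = £2,068,100 ÷ £30.81 = 67,124.31; break-even revenue = 67,124.31 × £114.74 = £7,701,843.36.
Actual sales revenue = 213,360 × £114.74 = £24,480,926.40.
Margin of safety = £24,480,926.40 − £7,701,843.36 = £16,779,083.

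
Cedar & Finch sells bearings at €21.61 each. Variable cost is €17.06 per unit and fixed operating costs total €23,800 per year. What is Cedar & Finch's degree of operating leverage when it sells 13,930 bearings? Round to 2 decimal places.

Total contribution margin = 13,930 × €4.55 = €63,381.50.
EBIT = €63,381.50 − €23,800 = €39,581.50.
So DOL = total CM / EBIT = €63,381.50 / €39,581.50 = 1.6013.

1.60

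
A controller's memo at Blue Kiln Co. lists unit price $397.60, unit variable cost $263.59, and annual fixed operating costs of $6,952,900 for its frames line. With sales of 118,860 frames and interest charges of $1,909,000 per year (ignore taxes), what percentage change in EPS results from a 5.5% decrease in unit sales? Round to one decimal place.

At 118,860 units, contribution = 118,860 × $134.01 = $15,928,428.60.
Subtracting fixed costs: EBIT = $15,928,428.60 − $6,952,900 = $8,975,528.60.
Interest = $1,909,000.00, so EBIT − I = $7,066,528.60.
DCL = total CM / (EBIT − I) = $15,928,428.60 / $7,066,528.60 = 2.2541.
%ΔEPS = DCL × %ΔSales = 2.2541 × -5.5% = -12.4%.

-12.4%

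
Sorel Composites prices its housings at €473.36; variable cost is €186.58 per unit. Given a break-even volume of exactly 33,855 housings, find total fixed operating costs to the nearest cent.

Each unit contributes €473.36 − €186.58 = €286.78.
Since BE = FC / CM, FC = 33,855 × €286.78 = €9,708,936.90.

€9,708,936.90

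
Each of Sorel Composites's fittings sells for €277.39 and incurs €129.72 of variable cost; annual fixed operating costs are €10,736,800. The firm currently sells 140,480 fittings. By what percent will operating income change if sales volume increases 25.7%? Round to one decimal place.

+53.3%

Total contribution margin = 140,480 × €147.67 = €20,744,681.60.
Subtracting fixed costs: EBIT = €20,744,681.60 − €10,736,800 = €10,007,881.60.
DOL = contribution ÷ EBIT = €20,744,681.60 ÷ €10,007,881.60 = 2.0728.
Operating income changes by 2.0728 × +25.7% = +53.3%.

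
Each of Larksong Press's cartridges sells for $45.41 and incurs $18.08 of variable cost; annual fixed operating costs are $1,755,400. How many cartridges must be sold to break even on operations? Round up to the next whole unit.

Each unit contributes $45.41 − $18.08 = $27.33.
Units to break even: $1,755,400 ÷ $27.33 = 64,229.78, rounded up to 64,230.

64,230 cartridges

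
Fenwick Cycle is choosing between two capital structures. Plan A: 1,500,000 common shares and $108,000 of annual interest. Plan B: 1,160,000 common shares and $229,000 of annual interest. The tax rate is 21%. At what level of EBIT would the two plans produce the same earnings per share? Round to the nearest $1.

$641,824

Set EPS_A = EPS_B: (EBIT − $108,000)(1 − 0.21) ÷ 1,500,000 = (EBIT − $229,000)(1 − 0.21) ÷ 1,160,000.
Cancelling (1 − t) and cross-multiplying: 1,160,000·(EBIT − 108,000) = 1,500,000·(EBIT − 229,000).
EBIT × (1,500,000 − 1,160,000) = 229,000 × 1,500,000 − 108,000 × 1,160,000 = 218,220,000,000, so EBIT = 218,220,000,000 ÷ 340,000 = 641,823.53.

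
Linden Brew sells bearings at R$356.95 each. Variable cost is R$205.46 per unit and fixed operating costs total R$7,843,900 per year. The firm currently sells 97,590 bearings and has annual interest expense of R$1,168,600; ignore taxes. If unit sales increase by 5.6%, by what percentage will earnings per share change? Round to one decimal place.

+14.3%

At 97,590 units, contribution = 97,590 × R$151.49 = R$14,783,909.10.
Subtracting fixed costs: EBIT = R$14,783,909.10 − R$7,843,900 = R$6,940,009.10.
Interest = R$1,168,600.00, so EBIT − I = R$5,771,409.10.
Degree of combined leverage = contribution ÷ (EBIT − I) = R$14,783,909.10 ÷ R$5,771,409.10 = 2.5616.
EPS therefore changes by 2.5616 × (+5.6%) = +14.3%.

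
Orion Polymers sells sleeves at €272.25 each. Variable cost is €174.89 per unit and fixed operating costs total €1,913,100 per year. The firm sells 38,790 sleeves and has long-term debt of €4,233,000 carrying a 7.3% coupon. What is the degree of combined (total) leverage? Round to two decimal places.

2.43

Contribution at this volume is 38,790 × €97.36 = €3,776,594.40.
Subtracting fixed costs: EBIT = €3,776,594.40 − €1,913,100 = €1,863,494.40. Interest = €309,009.00.
DOL = €3,776,594.40 ÷ €1,863,494.40 = 2.0266; DFL = €1,863,494.40 ÷ €1,554,485.40 = 1.1988.
Combined leverage = 2.0266 × 1.1988 = 2.4295.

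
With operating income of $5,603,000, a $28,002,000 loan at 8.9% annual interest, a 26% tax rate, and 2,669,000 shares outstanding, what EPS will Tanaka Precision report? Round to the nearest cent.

$0.86

Pre-tax income = $5,603,000 − $2,492,178.00 = $3,110,822.00.
After tax at 26%: net income = $3,110,822.00 × 0.74 = $2,302,008.28.
EPS = $2,302,008.28 ÷ 2,669,000 = $0.86.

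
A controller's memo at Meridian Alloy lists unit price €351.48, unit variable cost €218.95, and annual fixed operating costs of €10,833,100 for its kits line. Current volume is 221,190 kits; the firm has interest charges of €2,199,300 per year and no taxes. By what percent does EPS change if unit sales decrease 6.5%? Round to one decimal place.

At 221,190 units, contribution = 221,190 × €132.53 = €29,314,310.70.
EBIT = €29,314,310.70 − €10,833,100 = €18,481,210.70.
After interest of €2,199,300.00, pre-tax earnings = €16,281,910.70.
DCL = total CM / (EBIT − I) = €29,314,310.70 / €16,281,910.70 = 1.8004.
EPS therefore changes by 1.8004 × (-6.5%) = -11.7%.

-11.7%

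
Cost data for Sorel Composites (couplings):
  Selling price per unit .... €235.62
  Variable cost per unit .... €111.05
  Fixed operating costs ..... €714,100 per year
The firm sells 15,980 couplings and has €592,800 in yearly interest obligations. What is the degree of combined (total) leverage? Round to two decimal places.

Contribution at this volume is 15,980 × €124.57 = €1,990,628.60.
Subtracting fixed costs: EBIT = €1,990,628.60 − €714,100 = €1,276,528.60. Interest = €592,800.00.
DOL = €1,990,628.60 ÷ €1,276,528.60 = 1.5594; DFL = €1,276,528.60 ÷ €683,728.60 = 1.8670.
Combined leverage = 1.5594 × 1.8670 = 2.9114.

2.91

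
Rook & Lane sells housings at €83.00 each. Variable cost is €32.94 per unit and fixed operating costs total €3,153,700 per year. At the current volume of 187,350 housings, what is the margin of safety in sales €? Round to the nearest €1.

Contribution margin per unit = €83.00 − €32.94 = €50.06. Break-even units = €3,153,700 ÷ €50.06 = 62,998.40; break-even revenue = 62,998.40 × €83.00 = €5,228,867.36.
Actual sales revenue = 187,350 × €83.00 = €15,550,050.00.
Margin of safety = €15,550,050.00 − €5,228,867.36 = €10,321,183.

€10,321,183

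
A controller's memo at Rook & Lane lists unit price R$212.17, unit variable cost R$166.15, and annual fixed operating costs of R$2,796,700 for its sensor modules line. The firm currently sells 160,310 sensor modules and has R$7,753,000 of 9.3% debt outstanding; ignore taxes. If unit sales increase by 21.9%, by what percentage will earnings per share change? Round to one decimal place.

Total contribution margin = 160,310 × R$46.02 = R$7,377,466.20.
EBIT = R$7,377,466.20 − R$2,796,700 = R$4,580,766.20.
After interest of R$721,029.00, pre-tax earnings = R$3,859,737.20.
Degree of combined leverage = contribution ÷ (EBIT − I) = R$7,377,466.20 ÷ R$3,859,737.20 = 1.9114.
%ΔEPS = DCL × %ΔSales = 1.9114 × +21.9% = +41.9%.

+41.9%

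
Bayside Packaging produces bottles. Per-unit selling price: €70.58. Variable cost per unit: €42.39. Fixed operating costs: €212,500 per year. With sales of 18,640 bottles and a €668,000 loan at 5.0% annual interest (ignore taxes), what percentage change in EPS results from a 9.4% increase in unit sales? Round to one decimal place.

At 18,640 units, contribution = 18,640 × €28.19 = €525,461.60.
Operating income = contribution − fixed costs = €525,461.60 − €212,500 = €312,961.60.
After interest of €33,400.00, pre-tax earnings = €279,561.60.
DCL = total CM / (EBIT − I) = €525,461.60 / €279,561.60 = 1.8796.
EPS therefore changes by 1.8796 × (+9.4%) = +17.7%.

+17.7%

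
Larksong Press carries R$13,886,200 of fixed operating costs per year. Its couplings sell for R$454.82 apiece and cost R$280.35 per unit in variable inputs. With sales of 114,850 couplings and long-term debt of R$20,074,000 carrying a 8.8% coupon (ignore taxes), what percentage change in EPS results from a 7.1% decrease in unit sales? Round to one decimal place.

At 114,850 units, contribution = 114,850 × R$174.47 = R$20,037,879.50.
Operating income = contribution − fixed costs = R$20,037,879.50 − R$13,886,200 = R$6,151,679.50.
Interest = R$1,766,512.00, so EBIT − I = R$4,385,167.50.
Degree of combined leverage = contribution ÷ (EBIT − I) = R$20,037,879.50 ÷ R$4,385,167.50 = 4.5695.
EPS therefore changes by 4.5695 × (-7.1%) = -32.4%.

-32.4%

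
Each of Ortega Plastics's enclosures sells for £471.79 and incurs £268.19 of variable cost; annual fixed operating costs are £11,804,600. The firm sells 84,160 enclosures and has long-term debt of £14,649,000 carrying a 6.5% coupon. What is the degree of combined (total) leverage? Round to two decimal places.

Contribution at this volume is 84,160 × £203.60 = £17,134,976.00.
Operating income = contribution − fixed costs = £17,134,976.00 − £11,804,600 = £5,330,376.00. Interest = £952,185.00, so EBIT − I = £4,378,191.00.
Degree of total leverage = total CM / (EBIT − interest) = £17,134,976.00 / £4,378,191.00 = 3.9137.

3.91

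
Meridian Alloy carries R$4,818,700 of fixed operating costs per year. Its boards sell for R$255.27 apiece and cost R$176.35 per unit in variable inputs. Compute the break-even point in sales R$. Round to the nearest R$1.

R$15,586,284

CM per unit = R$255.27 − R$176.35 = R$78.92; CM ratio = R$78.92 / R$255.27 = 0.3092.
Break-even revenue = fixed costs × price ÷ CM = R$4,818,700 × R$255.27 ÷ R$78.92 = R$15,586,284.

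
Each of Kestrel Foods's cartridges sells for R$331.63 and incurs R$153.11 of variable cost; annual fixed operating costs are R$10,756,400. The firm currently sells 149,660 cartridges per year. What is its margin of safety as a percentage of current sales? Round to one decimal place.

Unit CM = price − variable cost = R$331.63 − R$153.11 = R$178.52. Break-even units = R$10,756,400 ÷ R$178.52 = 60,253.19; break-even revenue = 60,253.19 × R$331.63 = R$19,981,766.37.
Current sales = 149,660 × R$331.63 = R$49,631,745.80.
Margin of safety = (R$49,631,745.80 − R$19,981,766.37) ÷ R$49,631,745.80 = 59.7%.

59.7%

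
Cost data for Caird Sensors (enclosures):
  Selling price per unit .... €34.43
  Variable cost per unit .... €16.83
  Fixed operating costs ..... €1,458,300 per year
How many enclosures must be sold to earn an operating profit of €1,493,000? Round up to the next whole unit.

Unit CM = price − variable cost = €34.43 − €16.83 = €17.60.
Units = (FC + target) / CM = (€1,458,300 + €1,493,000) / €17.60 = 167,687.50, so 167,688 enclosures.

167,688 enclosures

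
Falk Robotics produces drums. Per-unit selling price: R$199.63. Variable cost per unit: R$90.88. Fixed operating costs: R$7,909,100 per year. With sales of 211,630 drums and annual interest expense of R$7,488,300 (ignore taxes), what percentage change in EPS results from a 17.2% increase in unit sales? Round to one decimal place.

Contribution at this volume is 211,630 × R$108.75 = R$23,014,762.50.
EBIT = R$23,014,762.50 − R$7,909,100 = R$15,105,662.50.
After interest of R$7,488,300.00, pre-tax earnings = R$7,617,362.50.
Degree of combined leverage = contribution ÷ (EBIT − I) = R$23,014,762.50 ÷ R$7,617,362.50 = 3.0214.
%ΔEPS = DCL × %ΔSales = 3.0214 × +17.2% = +52.0%.

+52.0%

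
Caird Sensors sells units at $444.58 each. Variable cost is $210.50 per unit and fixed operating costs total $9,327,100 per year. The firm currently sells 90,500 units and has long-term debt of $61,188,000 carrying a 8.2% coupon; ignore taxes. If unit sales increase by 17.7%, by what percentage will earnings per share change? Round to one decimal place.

+54.8%

Contribution at this volume is 90,500 × $234.08 = $21,184,240.00.
Operating income = contribution − fixed costs = $21,184,240.00 − $9,327,100 = $11,857,140.00.
After interest of $5,017,416.00, pre-tax earnings = $6,839,724.00.
DCL = total CM / (EBIT − I) = $21,184,240.00 / $6,839,724.00 = 3.0972.
EPS therefore changes by 3.0972 × (+17.7%) = +54.8%.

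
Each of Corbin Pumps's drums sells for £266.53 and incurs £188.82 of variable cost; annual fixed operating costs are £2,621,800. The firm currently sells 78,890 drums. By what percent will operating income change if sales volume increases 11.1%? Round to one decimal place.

Total contribution margin = 78,890 × £77.71 = £6,130,541.90.
Subtracting fixed costs: EBIT = £6,130,541.90 − £2,621,800 = £3,508,741.90.
DOL = contribution ÷ EBIT = £6,130,541.90 ÷ £3,508,741.90 = 1.7472.
%ΔEBIT = DOL × %ΔSales = 1.7472 × +11.1% = +19.4%.

+19.4%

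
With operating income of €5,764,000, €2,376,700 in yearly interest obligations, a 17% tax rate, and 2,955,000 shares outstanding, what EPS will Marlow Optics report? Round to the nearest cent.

€0.95

Interest = €2,376,700.00, so EBT = €5,764,000 − €2,376,700.00 = €3,387,300.00.
After tax at 17%: net income = €3,387,300.00 × 0.83 = €2,811,459.00.
Per share: €2,811,459.00 / 2,955,000 shares = €0.95.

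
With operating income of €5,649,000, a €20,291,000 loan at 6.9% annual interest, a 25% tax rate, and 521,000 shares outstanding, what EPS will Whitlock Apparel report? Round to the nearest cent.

€6.12

Interest = €1,400,079.00, so EBT = €5,649,000 − €1,400,079.00 = €4,248,921.00.
Net income = €4,248,921.00 × (1 − 0.25) = €3,186,690.75.
EPS = €3,186,690.75 ÷ 521,000 = €6.12.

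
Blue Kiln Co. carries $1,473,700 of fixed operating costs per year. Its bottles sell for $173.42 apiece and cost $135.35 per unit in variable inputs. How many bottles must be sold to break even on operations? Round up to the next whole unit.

Unit CM = price − variable cost = $173.42 − $135.35 = $38.07.
Break-even volume = fixed costs ÷ CM per unit = $1,473,700 ÷ $38.07 = 38,710.27, so 38,711 bottles.

38,711 bottles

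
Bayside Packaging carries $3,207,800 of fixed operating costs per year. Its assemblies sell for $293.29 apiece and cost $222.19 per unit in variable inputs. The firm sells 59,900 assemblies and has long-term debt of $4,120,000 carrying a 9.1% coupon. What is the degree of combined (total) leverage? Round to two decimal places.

Total contribution margin = 59,900 × $71.10 = $4,258,890.00.
EBIT = $4,258,890.00 − $3,207,800 = $1,051,090.00. Interest = $374,920.00, so EBIT − I = $676,170.00.
DCL = contribution ÷ (EBIT − I) = $4,258,890.00 ÷ $676,170.00 = 6.2985.

6.30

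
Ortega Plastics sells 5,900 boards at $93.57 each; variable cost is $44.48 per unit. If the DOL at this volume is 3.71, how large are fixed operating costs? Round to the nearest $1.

Contribution at this volume is 5,900 × $49.09 = $289,631.00.
DOL = contribution / EBIT, so EBIT = $289,631.00 / 3.71 = $78,067.65.
And FC = contribution − EBIT = $289,631.00 − $78,067.65 = $211,563.

$211,563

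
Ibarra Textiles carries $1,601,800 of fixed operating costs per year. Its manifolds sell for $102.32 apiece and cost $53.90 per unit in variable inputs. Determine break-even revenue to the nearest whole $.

$3,384,886

Contribution margin per unit = $102.32 − $53.90 = $48.42, a CM ratio of $48.42 ÷ $102.32 = 0.4732.
Break-even sales = FC ÷ CM ratio = $1,601,800 × $102.32 / $48.42 = $3,384,886.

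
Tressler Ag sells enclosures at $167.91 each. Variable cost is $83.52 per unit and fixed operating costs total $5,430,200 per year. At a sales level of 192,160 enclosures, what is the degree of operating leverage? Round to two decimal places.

1.50

Contribution at this volume is 192,160 × $84.39 = $16,216,382.40.
Subtracting fixed costs: EBIT = $16,216,382.40 − $5,430,200 = $10,786,182.40.
So DOL = total CM / EBIT = $16,216,382.40 / $10,786,182.40 = 1.5034.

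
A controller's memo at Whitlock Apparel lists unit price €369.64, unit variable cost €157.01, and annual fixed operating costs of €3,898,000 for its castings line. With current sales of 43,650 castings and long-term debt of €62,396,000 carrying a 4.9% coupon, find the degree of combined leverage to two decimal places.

3.99

Total contribution margin = 43,650 × €212.63 = €9,281,299.50.
Operating income = contribution − fixed costs = €9,281,299.50 − €3,898,000 = €5,383,299.50. Interest = €3,057,404.00.
DOL = €9,281,299.50 ÷ €5,383,299.50 = 1.7241; DFL = €5,383,299.50 ÷ €2,325,895.50 = 2.3145.
Combined leverage = 1.7241 × 2.3145 = 3.9904.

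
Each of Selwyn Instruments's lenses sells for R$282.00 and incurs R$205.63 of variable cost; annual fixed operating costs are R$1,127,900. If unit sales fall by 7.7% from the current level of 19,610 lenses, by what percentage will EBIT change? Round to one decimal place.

Total contribution margin = 19,610 × R$76.37 = R$1,497,615.70.
Subtracting fixed costs: EBIT = R$1,497,615.70 − R$1,127,900 = R$369,715.70.
DOL = contribution ÷ EBIT = R$1,497,615.70 ÷ R$369,715.70 = 4.0507.
So EBIT moves 4.0507 × (-7.7%) = -31.2%.

-31.2%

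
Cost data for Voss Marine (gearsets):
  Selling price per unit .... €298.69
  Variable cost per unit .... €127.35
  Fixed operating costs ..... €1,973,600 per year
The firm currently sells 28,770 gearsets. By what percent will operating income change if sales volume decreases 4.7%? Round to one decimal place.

At 28,770 units, contribution = 28,770 × €171.34 = €4,929,451.80.
Subtracting fixed costs: EBIT = €4,929,451.80 − €1,973,600 = €2,955,851.80.
Degree of operating leverage = €4,929,451.80 / €2,955,851.80 = 1.6677.
Operating income changes by 1.6677 × -4.7% = -7.8%.

-7.8%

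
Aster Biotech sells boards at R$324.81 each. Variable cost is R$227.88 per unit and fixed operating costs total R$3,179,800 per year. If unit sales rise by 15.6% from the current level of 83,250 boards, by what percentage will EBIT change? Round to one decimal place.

+25.7%

Contribution at this volume is 83,250 × R$96.93 = R$8,069,422.50.
Subtracting fixed costs: EBIT = R$8,069,422.50 − R$3,179,800 = R$4,889,622.50.
DOL = contribution ÷ EBIT = R$8,069,422.50 ÷ R$4,889,622.50 = 1.6503.
%ΔEBIT = DOL × %ΔSales = 1.6503 × +15.6% = +25.7%.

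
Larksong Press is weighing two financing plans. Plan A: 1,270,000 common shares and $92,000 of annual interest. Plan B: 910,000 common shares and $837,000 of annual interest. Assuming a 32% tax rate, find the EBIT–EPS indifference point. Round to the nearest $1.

$2,720,194

At indifference, (EBIT − 92,000)(1 − t)/1,270,000 = (EBIT − 837,000)(1 − t)/910,000.
The (1 − t) factor cancels: (EBIT − 92,000) × 910,000 = (EBIT − 837,000) × 1,270,000.
EBIT × (1,270,000 − 910,000) = 837,000 × 1,270,000 − 92,000 × 910,000 = 979,270,000,000, so EBIT = 979,270,000,000 ÷ 360,000 = 2,720,194.44.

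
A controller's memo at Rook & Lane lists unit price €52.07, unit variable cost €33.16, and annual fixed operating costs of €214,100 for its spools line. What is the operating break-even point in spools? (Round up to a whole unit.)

Unit CM = price − variable cost = €52.07 − €33.16 = €18.91.
Break-even Q = €214,100 / €18.91 = 11,322.05 → 11,323 spools.

11,323 spools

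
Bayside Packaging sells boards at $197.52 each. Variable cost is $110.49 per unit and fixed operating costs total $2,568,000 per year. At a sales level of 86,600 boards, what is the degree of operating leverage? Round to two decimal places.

At 86,600 units, contribution = 86,600 × $87.03 = $7,536,798.00.
EBIT = $7,536,798.00 − $2,568,000 = $4,968,798.00.
So DOL = total CM / EBIT = $7,536,798.00 / $4,968,798.00 = 1.5168.

1.52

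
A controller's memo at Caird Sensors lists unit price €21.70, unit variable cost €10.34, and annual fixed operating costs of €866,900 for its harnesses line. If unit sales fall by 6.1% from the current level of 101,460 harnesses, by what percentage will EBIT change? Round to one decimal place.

At 101,460 units, contribution = 101,460 × €11.36 = €1,152,585.60.
EBIT = €1,152,585.60 − €866,900 = €285,685.60.
Degree of operating leverage = €1,152,585.60 / €285,685.60 = 4.0345.
So EBIT moves 4.0345 × (-6.1%) = -24.6%.

-24.6%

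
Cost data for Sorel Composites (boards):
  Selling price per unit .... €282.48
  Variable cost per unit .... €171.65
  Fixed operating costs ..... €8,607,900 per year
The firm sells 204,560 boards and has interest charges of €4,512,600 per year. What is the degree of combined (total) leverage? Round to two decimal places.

2.37

At 204,560 units, contribution = 204,560 × €110.83 = €22,671,384.80.
Operating income = contribution − fixed costs = €22,671,384.80 − €8,607,900 = €14,063,484.80. Interest = €4,512,600.00.
DOL = €22,671,384.80 ÷ €14,063,484.80 = 1.6121; DFL = €14,063,484.80 ÷ €9,550,884.80 = 1.4725.
Combined leverage = 1.6121 × 1.4725 = 2.3738.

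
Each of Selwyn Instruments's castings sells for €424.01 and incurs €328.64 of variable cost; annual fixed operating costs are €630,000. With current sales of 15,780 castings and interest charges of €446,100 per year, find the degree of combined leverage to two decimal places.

Total contribution margin = 15,780 × €95.37 = €1,504,938.60.
EBIT = €1,504,938.60 − €630,000 = €874,938.60. Interest = €446,100.00.
DOL = €1,504,938.60 ÷ €874,938.60 = 1.7201; DFL = €874,938.60 ÷ €428,838.60 = 2.0403.
DCL = DOL × DFL = 1.7201 × 2.0403 = 3.5095.

3.51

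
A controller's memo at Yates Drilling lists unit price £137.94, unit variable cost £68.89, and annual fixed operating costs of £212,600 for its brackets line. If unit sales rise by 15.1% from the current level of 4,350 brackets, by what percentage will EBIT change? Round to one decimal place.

At 4,350 units, contribution = 4,350 × £69.05 = £300,367.50.
Operating income = contribution − fixed costs = £300,367.50 − £212,600 = £87,767.50.
Degree of operating leverage = £300,367.50 / £87,767.50 = 3.4223.
Operating income changes by 3.4223 × +15.1% = +51.7%.

+51.7%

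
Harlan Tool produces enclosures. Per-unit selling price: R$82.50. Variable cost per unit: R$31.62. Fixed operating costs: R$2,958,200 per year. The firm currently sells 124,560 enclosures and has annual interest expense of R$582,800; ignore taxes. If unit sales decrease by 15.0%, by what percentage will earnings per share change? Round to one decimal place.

-34.0%

At 124,560 units, contribution = 124,560 × R$50.88 = R$6,337,612.80.
Subtracting fixed costs: EBIT = R$6,337,612.80 − R$2,958,200 = R$3,379,412.80.
Interest = R$582,800.00, so EBIT − I = R$2,796,612.80.
Degree of combined leverage = contribution ÷ (EBIT − I) = R$6,337,612.80 ÷ R$2,796,612.80 = 2.2662.
%ΔEPS = DCL × %ΔSales = 2.2662 × -15.0% = -34.0%.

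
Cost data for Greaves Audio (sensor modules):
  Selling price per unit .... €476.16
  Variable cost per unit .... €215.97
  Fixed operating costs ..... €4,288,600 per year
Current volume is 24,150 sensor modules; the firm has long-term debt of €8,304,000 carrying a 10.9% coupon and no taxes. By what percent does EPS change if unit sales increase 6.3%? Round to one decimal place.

Total contribution margin = 24,150 × €260.19 = €6,283,588.50.
EBIT = €6,283,588.50 − €4,288,600 = €1,994,988.50.
After interest of €905,136.00, pre-tax earnings = €1,089,852.50.
DCL = total CM / (EBIT − I) = €6,283,588.50 / €1,089,852.50 = 5.7655.
%ΔEPS = DCL × %ΔSales = 5.7655 × +6.3% = +36.3%.

+36.3%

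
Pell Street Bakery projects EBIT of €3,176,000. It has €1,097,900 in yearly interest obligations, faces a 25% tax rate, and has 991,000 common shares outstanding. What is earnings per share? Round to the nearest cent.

Interest = €1,097,900.00, so EBT = €3,176,000 − €1,097,900.00 = €2,078,100.00.
Net income = €2,078,100.00 × (1 − 0.25) = €1,558,575.00.
Per share: €1,558,575.00 / 991,000 shares = €1.57.

€1.57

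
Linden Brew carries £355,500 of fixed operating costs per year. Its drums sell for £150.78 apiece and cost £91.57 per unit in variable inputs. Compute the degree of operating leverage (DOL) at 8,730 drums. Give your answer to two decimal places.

3.20

Total contribution margin = 8,730 × £59.21 = £516,903.30.
Subtracting fixed costs: EBIT = £516,903.30 − £355,500 = £161,403.30.
Degree of operating leverage = £516,903.30 / £161,403.30 = 3.2026.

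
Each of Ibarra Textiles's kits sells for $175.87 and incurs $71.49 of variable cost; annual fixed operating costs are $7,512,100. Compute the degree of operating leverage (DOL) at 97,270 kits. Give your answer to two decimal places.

At 97,270 units, contribution = 97,270 × $104.38 = $10,153,042.60.
Operating income = contribution − fixed costs = $10,153,042.60 − $7,512,100 = $2,640,942.60.
Degree of operating leverage = $10,153,042.60 / $2,640,942.60 = 3.8445.

3.84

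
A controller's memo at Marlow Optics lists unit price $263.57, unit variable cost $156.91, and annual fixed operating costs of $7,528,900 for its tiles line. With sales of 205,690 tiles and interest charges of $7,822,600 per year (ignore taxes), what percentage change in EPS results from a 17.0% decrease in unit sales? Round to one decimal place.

-56.6%

Total contribution margin = 205,690 × $106.66 = $21,938,895.40.
Subtracting fixed costs: EBIT = $21,938,895.40 − $7,528,900 = $14,409,995.40.
Interest = $7,822,600.00, so EBIT − I = $6,587,395.40.
DCL = total CM / (EBIT − I) = $21,938,895.40 / $6,587,395.40 = 3.3304.
EPS therefore changes by 3.3304 × (-17.0%) = -56.6%.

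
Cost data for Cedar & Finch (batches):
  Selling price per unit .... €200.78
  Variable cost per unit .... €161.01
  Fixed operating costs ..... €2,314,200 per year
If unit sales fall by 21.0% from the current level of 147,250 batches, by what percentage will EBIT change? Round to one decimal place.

At 147,250 units, contribution = 147,250 × €39.77 = €5,856,132.50.
Subtracting fixed costs: EBIT = €5,856,132.50 − €2,314,200 = €3,541,932.50.
So DOL = total CM / EBIT = €5,856,132.50 / €3,541,932.50 = 1.6534.
Operating income changes by 1.6534 × -21.0% = -34.7%.

-34.7%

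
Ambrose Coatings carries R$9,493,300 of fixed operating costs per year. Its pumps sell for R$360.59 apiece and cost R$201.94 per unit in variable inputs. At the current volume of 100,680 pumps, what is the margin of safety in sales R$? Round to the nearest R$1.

R$14,727,214

Contribution margin per unit = R$360.59 − R$201.94 = R$158.65. Break-even units = R$9,493,300 ÷ R$158.65 = 59,838.01; break-even revenue = 59,838.01 × R$360.59 = R$21,576,987.37.
Current sales = 100,680 × R$360.59 = R$36,304,201.20.
Margin of safety = R$36,304,201.20 − R$21,576,987.37 = R$14,727,214.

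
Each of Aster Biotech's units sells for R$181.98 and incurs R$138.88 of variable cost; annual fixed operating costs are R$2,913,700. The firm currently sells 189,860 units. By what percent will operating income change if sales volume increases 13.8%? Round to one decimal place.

Total contribution margin = 189,860 × R$43.10 = R$8,182,966.00.
Subtracting fixed costs: EBIT = R$8,182,966.00 − R$2,913,700 = R$5,269,266.00.
So DOL = total CM / EBIT = R$8,182,966.00 / R$5,269,266.00 = 1.5530.
%ΔEBIT = DOL × %ΔSales = 1.5530 × +13.8% = +21.4%.

+21.4%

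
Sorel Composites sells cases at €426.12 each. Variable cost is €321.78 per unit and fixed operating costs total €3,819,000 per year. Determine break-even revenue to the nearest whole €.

€15,596,629

Contribution margin per unit = €426.12 − €321.78 = €104.34, a CM ratio of €104.34 ÷ €426.12 = 0.2449.
Break-even sales = FC ÷ CM ratio = €3,819,000 × €426.12 / €104.34 = €15,596,629.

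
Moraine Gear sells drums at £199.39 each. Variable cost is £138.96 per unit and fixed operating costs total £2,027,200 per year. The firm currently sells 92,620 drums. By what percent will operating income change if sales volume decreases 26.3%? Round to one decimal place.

Contribution at this volume is 92,620 × £60.43 = £5,597,026.60.
Operating income = contribution − fixed costs = £5,597,026.60 − £2,027,200 = £3,569,826.60.
So DOL = total CM / EBIT = £5,597,026.60 / £3,569,826.60 = 1.5679.
%ΔEBIT = DOL × %ΔSales = 1.5679 × -26.3% = -41.2%.

-41.2%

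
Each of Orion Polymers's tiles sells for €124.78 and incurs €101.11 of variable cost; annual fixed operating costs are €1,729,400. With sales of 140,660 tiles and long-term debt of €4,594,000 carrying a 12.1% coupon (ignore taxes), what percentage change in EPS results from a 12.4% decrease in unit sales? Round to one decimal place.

-39.5%

Total contribution margin = 140,660 × €23.67 = €3,329,422.20.
EBIT = €3,329,422.20 − €1,729,400 = €1,600,022.20.
Interest = €555,874.00, so EBIT − I = €1,044,148.20.
DCL = total CM / (EBIT − I) = €3,329,422.20 / €1,044,148.20 = 3.1886.
%ΔEPS = DCL × %ΔSales = 3.1886 × -12.4% = -39.5%.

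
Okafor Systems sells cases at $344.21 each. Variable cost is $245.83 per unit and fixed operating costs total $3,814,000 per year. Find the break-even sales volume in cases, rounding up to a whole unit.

Each unit contributes $344.21 − $245.83 = $98.38.
Break-even Q = $3,814,000 / $98.38 = 38,768.04 → 38,769 cases.

38,769 cases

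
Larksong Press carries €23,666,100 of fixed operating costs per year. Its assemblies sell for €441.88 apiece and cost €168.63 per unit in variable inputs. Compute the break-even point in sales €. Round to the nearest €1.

Contribution margin per unit = €441.88 − €168.63 = €273.25, a CM ratio of €273.25 ÷ €441.88 = 0.6184.
Break-even sales = FC ÷ CM ratio = €23,666,100 × €441.88 / €273.25 = €38,271,093.

€38,271,093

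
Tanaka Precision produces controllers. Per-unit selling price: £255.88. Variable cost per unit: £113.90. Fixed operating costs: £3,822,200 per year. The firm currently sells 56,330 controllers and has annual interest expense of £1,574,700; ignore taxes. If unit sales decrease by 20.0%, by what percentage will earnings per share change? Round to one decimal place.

-61.5%

Contribution at this volume is 56,330 × £141.98 = £7,997,733.40.
Subtracting fixed costs: EBIT = £7,997,733.40 − £3,822,200 = £4,175,533.40.
After interest of £1,574,700.00, pre-tax earnings = £2,600,833.40.
DCL = total CM / (EBIT − I) = £7,997,733.40 / £2,600,833.40 = 3.0751.
%ΔEPS = DCL × %ΔSales = 3.0751 × -20.0% = -61.5%.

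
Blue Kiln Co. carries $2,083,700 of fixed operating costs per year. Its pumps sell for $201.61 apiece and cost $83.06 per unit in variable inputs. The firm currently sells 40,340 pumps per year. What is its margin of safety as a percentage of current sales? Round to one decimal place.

Contribution margin per unit = $201.61 − $83.06 = $118.55. Break-even units = $2,083,700 ÷ $118.55 = 17,576.55; break-even revenue = 17,576.55 × $201.61 = $3,543,608.24.
Current sales = 40,340 × $201.61 = $8,132,947.40.
Margin of safety = ($8,132,947.40 − $3,543,608.24) ÷ $8,132,947.40 = 56.4%.

56.4%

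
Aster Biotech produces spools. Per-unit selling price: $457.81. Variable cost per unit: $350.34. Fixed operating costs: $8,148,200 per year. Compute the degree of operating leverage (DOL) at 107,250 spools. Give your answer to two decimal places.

At 107,250 units, contribution = 107,250 × $107.47 = $11,526,157.50.
EBIT = $11,526,157.50 − $8,148,200 = $3,377,957.50.
Degree of operating leverage = $11,526,157.50 / $3,377,957.50 = 3.4122.

3.41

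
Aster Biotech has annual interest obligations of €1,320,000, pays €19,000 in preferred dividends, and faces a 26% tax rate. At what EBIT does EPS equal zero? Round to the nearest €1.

Grossing the preferred dividend up to pre-tax terms: €19,000 / (1 − 0.26) = €25,675.68.
Financial break-even EBIT = interest + D_p ÷ (1 − t) = €1,320,000 + €25,675.68 = €1,345,675.68.

€1,345,676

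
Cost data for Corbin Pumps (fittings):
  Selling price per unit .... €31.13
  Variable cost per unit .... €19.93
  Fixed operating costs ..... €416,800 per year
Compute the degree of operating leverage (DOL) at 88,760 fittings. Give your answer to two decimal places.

Total contribution margin = 88,760 × €11.20 = €994,112.00.
EBIT = €994,112.00 − €416,800 = €577,312.00.
Degree of operating leverage = €994,112.00 / €577,312.00 = 1.7220.

1.72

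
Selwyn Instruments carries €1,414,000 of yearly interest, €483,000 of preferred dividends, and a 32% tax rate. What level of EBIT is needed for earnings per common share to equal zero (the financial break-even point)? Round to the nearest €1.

Grossing the preferred dividend up to pre-tax terms: €483,000 / (1 − 0.32) = €710,294.12.
Financial break-even EBIT = interest + D_p ÷ (1 − t) = €1,414,000 + €710,294.12 = €2,124,294.12.

€2,124,294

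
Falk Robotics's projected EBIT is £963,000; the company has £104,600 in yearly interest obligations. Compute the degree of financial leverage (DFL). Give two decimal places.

1.12

Annual interest charges come to £104,600.00.
DFL = EBIT ÷ (EBIT − I) = £963,000 ÷ (£963,000 − £104,600.00) = £963,000 ÷ £858,400.00 = 1.1219.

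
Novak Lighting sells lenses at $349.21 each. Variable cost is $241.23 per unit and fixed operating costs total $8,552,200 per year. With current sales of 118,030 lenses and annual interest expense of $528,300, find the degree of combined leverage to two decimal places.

3.48

At 118,030 units, contribution = 118,030 × $107.98 = $12,744,879.40.
Subtracting fixed costs: EBIT = $12,744,879.40 − $8,552,200 = $4,192,679.40. Interest = $528,300.00.
DOL = $12,744,879.40 ÷ $4,192,679.40 = 3.0398; DFL = $4,192,679.40 ÷ $3,664,379.40 = 1.1442.
Combined leverage = 3.0398 × 1.1442 = 3.4781.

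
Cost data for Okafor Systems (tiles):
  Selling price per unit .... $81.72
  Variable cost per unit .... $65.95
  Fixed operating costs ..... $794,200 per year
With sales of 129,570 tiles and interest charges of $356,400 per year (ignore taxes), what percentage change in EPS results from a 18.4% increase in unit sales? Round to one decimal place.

+42.1%

Total contribution margin = 129,570 × $15.77 = $2,043,318.90.
Subtracting fixed costs: EBIT = $2,043,318.90 − $794,200 = $1,249,118.90.
Interest = $356,400.00, so EBIT − I = $892,718.90.
DCL = total CM / (EBIT − I) = $2,043,318.90 / $892,718.90 = 2.2889.
%ΔEPS = DCL × %ΔSales = 2.2889 × +18.4% = +42.1%.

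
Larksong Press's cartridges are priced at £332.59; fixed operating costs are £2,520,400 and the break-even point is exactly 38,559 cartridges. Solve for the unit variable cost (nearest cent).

£267.23

At break-even, FC = Q × (P − VC), so P − VC = £2,520,400 ÷ 38,559 = £65.3648.
Variable cost per unit = £332.59 − £65.3648 = £267.23.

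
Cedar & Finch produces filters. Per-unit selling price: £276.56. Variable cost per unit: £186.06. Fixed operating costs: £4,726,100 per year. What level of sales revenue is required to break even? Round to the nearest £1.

Contribution margin per unit = £276.56 − £186.06 = £90.50, a CM ratio of £90.50 ÷ £276.56 = 0.3272.
Break-even sales = FC ÷ CM ratio = £4,726,100 × £276.56 / £90.50 = £14,442,544.

£14,442,544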